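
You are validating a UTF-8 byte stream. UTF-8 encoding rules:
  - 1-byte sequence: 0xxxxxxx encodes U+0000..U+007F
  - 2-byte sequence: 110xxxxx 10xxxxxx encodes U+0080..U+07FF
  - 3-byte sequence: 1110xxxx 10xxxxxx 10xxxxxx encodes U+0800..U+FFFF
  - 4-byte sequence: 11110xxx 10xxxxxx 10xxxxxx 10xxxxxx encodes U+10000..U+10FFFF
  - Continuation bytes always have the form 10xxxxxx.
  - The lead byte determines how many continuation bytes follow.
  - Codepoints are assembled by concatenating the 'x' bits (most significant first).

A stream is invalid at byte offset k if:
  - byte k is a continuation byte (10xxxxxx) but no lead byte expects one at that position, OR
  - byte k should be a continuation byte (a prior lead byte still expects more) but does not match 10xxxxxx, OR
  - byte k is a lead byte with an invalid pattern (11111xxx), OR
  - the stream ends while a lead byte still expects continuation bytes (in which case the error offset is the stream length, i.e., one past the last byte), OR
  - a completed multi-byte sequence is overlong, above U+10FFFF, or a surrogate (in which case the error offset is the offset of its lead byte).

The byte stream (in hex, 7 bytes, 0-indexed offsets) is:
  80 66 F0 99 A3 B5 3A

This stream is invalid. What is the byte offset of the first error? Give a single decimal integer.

Answer: 0

Derivation:
Byte[0]=80: INVALID lead byte (not 0xxx/110x/1110/11110)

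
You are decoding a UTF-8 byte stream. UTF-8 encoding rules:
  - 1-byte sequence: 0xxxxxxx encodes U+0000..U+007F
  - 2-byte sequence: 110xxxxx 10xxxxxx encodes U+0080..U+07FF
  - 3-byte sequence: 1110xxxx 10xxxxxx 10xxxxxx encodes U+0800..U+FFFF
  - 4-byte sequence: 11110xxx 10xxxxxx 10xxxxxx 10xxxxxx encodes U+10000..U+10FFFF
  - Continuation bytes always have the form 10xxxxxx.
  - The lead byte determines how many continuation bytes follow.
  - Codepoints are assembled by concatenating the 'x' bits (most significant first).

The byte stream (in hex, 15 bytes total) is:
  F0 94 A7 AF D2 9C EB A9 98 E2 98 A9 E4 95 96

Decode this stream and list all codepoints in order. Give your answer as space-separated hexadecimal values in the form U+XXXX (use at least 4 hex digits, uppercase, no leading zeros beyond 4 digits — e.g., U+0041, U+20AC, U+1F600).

Answer: U+149EF U+049C U+BA58 U+2629 U+4556

Derivation:
Byte[0]=F0: 4-byte lead, need 3 cont bytes. acc=0x0
Byte[1]=94: continuation. acc=(acc<<6)|0x14=0x14
Byte[2]=A7: continuation. acc=(acc<<6)|0x27=0x527
Byte[3]=AF: continuation. acc=(acc<<6)|0x2F=0x149EF
Completed: cp=U+149EF (starts at byte 0)
Byte[4]=D2: 2-byte lead, need 1 cont bytes. acc=0x12
Byte[5]=9C: continuation. acc=(acc<<6)|0x1C=0x49C
Completed: cp=U+049C (starts at byte 4)
Byte[6]=EB: 3-byte lead, need 2 cont bytes. acc=0xB
Byte[7]=A9: continuation. acc=(acc<<6)|0x29=0x2E9
Byte[8]=98: continuation. acc=(acc<<6)|0x18=0xBA58
Completed: cp=U+BA58 (starts at byte 6)
Byte[9]=E2: 3-byte lead, need 2 cont bytes. acc=0x2
Byte[10]=98: continuation. acc=(acc<<6)|0x18=0x98
Byte[11]=A9: continuation. acc=(acc<<6)|0x29=0x2629
Completed: cp=U+2629 (starts at byte 9)
Byte[12]=E4: 3-byte lead, need 2 cont bytes. acc=0x4
Byte[13]=95: continuation. acc=(acc<<6)|0x15=0x115
Byte[14]=96: continuation. acc=(acc<<6)|0x16=0x4556
Completed: cp=U+4556 (starts at byte 12)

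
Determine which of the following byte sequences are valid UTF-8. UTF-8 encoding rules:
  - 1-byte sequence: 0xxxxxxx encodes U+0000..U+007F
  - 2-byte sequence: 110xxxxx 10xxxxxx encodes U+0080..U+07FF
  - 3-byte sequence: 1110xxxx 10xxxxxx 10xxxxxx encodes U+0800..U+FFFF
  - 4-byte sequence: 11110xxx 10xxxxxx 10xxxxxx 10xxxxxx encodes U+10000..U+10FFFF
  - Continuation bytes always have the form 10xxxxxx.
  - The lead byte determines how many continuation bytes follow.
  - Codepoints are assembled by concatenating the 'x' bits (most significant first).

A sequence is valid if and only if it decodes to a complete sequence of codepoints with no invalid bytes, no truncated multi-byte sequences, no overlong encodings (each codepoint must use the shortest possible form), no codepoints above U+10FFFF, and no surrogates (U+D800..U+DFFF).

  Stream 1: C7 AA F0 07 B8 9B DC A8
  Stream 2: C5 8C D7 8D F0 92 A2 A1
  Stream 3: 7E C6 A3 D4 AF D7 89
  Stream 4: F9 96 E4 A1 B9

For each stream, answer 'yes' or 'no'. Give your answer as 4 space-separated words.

Stream 1: error at byte offset 3. INVALID
Stream 2: decodes cleanly. VALID
Stream 3: decodes cleanly. VALID
Stream 4: error at byte offset 0. INVALID

Answer: no yes yes no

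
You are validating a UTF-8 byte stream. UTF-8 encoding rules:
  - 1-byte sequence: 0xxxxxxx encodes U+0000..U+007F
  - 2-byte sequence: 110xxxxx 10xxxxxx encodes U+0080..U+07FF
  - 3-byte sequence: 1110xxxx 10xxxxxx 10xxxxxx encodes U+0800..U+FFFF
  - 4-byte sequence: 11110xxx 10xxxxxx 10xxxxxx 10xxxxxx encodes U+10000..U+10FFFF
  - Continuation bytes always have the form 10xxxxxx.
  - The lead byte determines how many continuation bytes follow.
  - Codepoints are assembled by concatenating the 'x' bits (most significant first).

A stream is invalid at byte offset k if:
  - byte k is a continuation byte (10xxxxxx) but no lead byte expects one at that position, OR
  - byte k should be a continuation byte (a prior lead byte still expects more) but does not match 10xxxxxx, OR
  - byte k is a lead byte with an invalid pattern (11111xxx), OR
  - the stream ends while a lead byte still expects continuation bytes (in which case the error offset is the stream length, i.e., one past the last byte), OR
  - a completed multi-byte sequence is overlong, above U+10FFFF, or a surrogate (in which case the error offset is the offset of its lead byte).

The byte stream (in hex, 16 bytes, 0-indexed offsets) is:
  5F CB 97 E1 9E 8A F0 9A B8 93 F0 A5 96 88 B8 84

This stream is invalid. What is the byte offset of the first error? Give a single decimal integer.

Answer: 14

Derivation:
Byte[0]=5F: 1-byte ASCII. cp=U+005F
Byte[1]=CB: 2-byte lead, need 1 cont bytes. acc=0xB
Byte[2]=97: continuation. acc=(acc<<6)|0x17=0x2D7
Completed: cp=U+02D7 (starts at byte 1)
Byte[3]=E1: 3-byte lead, need 2 cont bytes. acc=0x1
Byte[4]=9E: continuation. acc=(acc<<6)|0x1E=0x5E
Byte[5]=8A: continuation. acc=(acc<<6)|0x0A=0x178A
Completed: cp=U+178A (starts at byte 3)
Byte[6]=F0: 4-byte lead, need 3 cont bytes. acc=0x0
Byte[7]=9A: continuation. acc=(acc<<6)|0x1A=0x1A
Byte[8]=B8: continuation. acc=(acc<<6)|0x38=0x6B8
Byte[9]=93: continuation. acc=(acc<<6)|0x13=0x1AE13
Completed: cp=U+1AE13 (starts at byte 6)
Byte[10]=F0: 4-byte lead, need 3 cont bytes. acc=0x0
Byte[11]=A5: continuation. acc=(acc<<6)|0x25=0x25
Byte[12]=96: continuation. acc=(acc<<6)|0x16=0x956
Byte[13]=88: continuation. acc=(acc<<6)|0x08=0x25588
Completed: cp=U+25588 (starts at byte 10)
Byte[14]=B8: INVALID lead byte (not 0xxx/110x/1110/11110)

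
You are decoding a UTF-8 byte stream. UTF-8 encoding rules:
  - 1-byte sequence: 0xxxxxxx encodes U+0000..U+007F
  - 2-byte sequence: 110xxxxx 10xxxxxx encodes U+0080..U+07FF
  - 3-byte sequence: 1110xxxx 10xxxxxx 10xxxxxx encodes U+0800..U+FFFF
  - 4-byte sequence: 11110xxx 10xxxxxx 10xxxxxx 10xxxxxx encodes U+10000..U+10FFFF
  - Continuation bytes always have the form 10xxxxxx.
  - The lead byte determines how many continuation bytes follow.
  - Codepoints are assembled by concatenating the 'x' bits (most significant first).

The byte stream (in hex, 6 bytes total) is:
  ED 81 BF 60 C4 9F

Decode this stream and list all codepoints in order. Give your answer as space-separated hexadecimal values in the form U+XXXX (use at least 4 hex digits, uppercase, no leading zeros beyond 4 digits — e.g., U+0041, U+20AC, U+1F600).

Byte[0]=ED: 3-byte lead, need 2 cont bytes. acc=0xD
Byte[1]=81: continuation. acc=(acc<<6)|0x01=0x341
Byte[2]=BF: continuation. acc=(acc<<6)|0x3F=0xD07F
Completed: cp=U+D07F (starts at byte 0)
Byte[3]=60: 1-byte ASCII. cp=U+0060
Byte[4]=C4: 2-byte lead, need 1 cont bytes. acc=0x4
Byte[5]=9F: continuation. acc=(acc<<6)|0x1F=0x11F
Completed: cp=U+011F (starts at byte 4)

Answer: U+D07F U+0060 U+011F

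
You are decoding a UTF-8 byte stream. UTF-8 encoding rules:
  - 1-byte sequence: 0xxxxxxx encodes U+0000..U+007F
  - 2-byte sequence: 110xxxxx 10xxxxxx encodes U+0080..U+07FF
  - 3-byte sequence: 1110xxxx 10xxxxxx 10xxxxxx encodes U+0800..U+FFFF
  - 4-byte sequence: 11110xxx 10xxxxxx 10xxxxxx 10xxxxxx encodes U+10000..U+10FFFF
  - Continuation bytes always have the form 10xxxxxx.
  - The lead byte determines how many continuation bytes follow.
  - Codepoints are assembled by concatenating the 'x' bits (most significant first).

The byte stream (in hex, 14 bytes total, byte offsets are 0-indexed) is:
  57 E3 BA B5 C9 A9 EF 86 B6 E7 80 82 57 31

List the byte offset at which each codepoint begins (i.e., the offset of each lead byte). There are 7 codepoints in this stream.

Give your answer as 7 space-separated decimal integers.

Answer: 0 1 4 6 9 12 13

Derivation:
Byte[0]=57: 1-byte ASCII. cp=U+0057
Byte[1]=E3: 3-byte lead, need 2 cont bytes. acc=0x3
Byte[2]=BA: continuation. acc=(acc<<6)|0x3A=0xFA
Byte[3]=B5: continuation. acc=(acc<<6)|0x35=0x3EB5
Completed: cp=U+3EB5 (starts at byte 1)
Byte[4]=C9: 2-byte lead, need 1 cont bytes. acc=0x9
Byte[5]=A9: continuation. acc=(acc<<6)|0x29=0x269
Completed: cp=U+0269 (starts at byte 4)
Byte[6]=EF: 3-byte lead, need 2 cont bytes. acc=0xF
Byte[7]=86: continuation. acc=(acc<<6)|0x06=0x3C6
Byte[8]=B6: continuation. acc=(acc<<6)|0x36=0xF1B6
Completed: cp=U+F1B6 (starts at byte 6)
Byte[9]=E7: 3-byte lead, need 2 cont bytes. acc=0x7
Byte[10]=80: continuation. acc=(acc<<6)|0x00=0x1C0
Byte[11]=82: continuation. acc=(acc<<6)|0x02=0x7002
Completed: cp=U+7002 (starts at byte 9)
Byte[12]=57: 1-byte ASCII. cp=U+0057
Byte[13]=31: 1-byte ASCII. cp=U+0031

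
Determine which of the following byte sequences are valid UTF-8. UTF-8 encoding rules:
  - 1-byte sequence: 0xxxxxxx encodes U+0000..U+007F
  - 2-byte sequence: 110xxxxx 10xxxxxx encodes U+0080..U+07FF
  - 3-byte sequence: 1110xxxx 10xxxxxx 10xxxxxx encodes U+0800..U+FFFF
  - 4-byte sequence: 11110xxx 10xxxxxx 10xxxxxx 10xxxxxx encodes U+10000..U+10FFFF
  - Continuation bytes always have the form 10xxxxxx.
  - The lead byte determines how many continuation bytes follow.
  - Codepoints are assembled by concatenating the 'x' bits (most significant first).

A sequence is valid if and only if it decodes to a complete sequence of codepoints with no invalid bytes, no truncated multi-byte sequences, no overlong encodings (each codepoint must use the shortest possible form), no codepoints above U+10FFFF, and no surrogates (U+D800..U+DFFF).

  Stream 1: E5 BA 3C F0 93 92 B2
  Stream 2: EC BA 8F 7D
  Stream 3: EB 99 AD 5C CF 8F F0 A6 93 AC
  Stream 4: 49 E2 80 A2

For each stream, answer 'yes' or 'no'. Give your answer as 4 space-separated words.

Answer: no yes yes yes

Derivation:
Stream 1: error at byte offset 2. INVALID
Stream 2: decodes cleanly. VALID
Stream 3: decodes cleanly. VALID
Stream 4: decodes cleanly. VALID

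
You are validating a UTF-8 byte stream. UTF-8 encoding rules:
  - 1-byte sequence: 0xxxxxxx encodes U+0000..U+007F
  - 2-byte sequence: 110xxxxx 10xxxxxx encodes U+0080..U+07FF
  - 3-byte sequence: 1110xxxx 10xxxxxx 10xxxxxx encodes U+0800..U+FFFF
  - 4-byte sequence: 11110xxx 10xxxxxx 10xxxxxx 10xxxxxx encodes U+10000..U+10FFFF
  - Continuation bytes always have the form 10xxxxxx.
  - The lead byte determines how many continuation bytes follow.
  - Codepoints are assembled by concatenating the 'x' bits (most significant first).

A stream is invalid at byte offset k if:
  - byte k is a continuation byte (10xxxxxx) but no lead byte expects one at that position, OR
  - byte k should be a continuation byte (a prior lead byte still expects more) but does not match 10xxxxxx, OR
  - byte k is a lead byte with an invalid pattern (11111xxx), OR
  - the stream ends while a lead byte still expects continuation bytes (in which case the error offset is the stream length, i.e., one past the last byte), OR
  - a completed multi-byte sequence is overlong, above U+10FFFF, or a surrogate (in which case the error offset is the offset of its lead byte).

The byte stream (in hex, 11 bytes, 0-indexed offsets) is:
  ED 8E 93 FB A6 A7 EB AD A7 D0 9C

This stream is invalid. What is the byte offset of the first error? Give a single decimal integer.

Answer: 3

Derivation:
Byte[0]=ED: 3-byte lead, need 2 cont bytes. acc=0xD
Byte[1]=8E: continuation. acc=(acc<<6)|0x0E=0x34E
Byte[2]=93: continuation. acc=(acc<<6)|0x13=0xD393
Completed: cp=U+D393 (starts at byte 0)
Byte[3]=FB: INVALID lead byte (not 0xxx/110x/1110/11110)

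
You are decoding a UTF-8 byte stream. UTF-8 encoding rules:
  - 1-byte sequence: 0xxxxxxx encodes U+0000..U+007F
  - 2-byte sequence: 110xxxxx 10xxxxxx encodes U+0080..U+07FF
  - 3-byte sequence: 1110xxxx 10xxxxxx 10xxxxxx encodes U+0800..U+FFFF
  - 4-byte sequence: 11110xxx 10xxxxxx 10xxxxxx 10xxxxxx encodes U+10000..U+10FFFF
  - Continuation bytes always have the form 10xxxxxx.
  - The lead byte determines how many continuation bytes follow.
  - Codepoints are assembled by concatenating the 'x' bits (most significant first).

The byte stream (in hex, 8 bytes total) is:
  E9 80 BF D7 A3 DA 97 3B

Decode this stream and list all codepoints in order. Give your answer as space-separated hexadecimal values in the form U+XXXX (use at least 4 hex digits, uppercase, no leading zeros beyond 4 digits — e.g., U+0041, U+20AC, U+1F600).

Byte[0]=E9: 3-byte lead, need 2 cont bytes. acc=0x9
Byte[1]=80: continuation. acc=(acc<<6)|0x00=0x240
Byte[2]=BF: continuation. acc=(acc<<6)|0x3F=0x903F
Completed: cp=U+903F (starts at byte 0)
Byte[3]=D7: 2-byte lead, need 1 cont bytes. acc=0x17
Byte[4]=A3: continuation. acc=(acc<<6)|0x23=0x5E3
Completed: cp=U+05E3 (starts at byte 3)
Byte[5]=DA: 2-byte lead, need 1 cont bytes. acc=0x1A
Byte[6]=97: continuation. acc=(acc<<6)|0x17=0x697
Completed: cp=U+0697 (starts at byte 5)
Byte[7]=3B: 1-byte ASCII. cp=U+003B

Answer: U+903F U+05E3 U+0697 U+003B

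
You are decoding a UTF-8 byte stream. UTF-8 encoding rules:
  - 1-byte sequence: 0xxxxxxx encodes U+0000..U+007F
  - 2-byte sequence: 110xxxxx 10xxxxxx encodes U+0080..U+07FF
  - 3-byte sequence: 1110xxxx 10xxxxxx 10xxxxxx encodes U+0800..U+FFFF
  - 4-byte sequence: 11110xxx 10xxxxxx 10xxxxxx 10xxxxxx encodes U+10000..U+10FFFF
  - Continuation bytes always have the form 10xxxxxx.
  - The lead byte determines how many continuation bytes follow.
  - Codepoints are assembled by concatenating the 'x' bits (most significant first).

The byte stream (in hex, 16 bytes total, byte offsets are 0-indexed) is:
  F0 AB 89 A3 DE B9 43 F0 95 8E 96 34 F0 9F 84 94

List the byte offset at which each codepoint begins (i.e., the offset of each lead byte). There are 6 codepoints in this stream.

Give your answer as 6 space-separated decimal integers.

Byte[0]=F0: 4-byte lead, need 3 cont bytes. acc=0x0
Byte[1]=AB: continuation. acc=(acc<<6)|0x2B=0x2B
Byte[2]=89: continuation. acc=(acc<<6)|0x09=0xAC9
Byte[3]=A3: continuation. acc=(acc<<6)|0x23=0x2B263
Completed: cp=U+2B263 (starts at byte 0)
Byte[4]=DE: 2-byte lead, need 1 cont bytes. acc=0x1E
Byte[5]=B9: continuation. acc=(acc<<6)|0x39=0x7B9
Completed: cp=U+07B9 (starts at byte 4)
Byte[6]=43: 1-byte ASCII. cp=U+0043
Byte[7]=F0: 4-byte lead, need 3 cont bytes. acc=0x0
Byte[8]=95: continuation. acc=(acc<<6)|0x15=0x15
Byte[9]=8E: continuation. acc=(acc<<6)|0x0E=0x54E
Byte[10]=96: continuation. acc=(acc<<6)|0x16=0x15396
Completed: cp=U+15396 (starts at byte 7)
Byte[11]=34: 1-byte ASCII. cp=U+0034
Byte[12]=F0: 4-byte lead, need 3 cont bytes. acc=0x0
Byte[13]=9F: continuation. acc=(acc<<6)|0x1F=0x1F
Byte[14]=84: continuation. acc=(acc<<6)|0x04=0x7C4
Byte[15]=94: continuation. acc=(acc<<6)|0x14=0x1F114
Completed: cp=U+1F114 (starts at byte 12)

Answer: 0 4 6 7 11 12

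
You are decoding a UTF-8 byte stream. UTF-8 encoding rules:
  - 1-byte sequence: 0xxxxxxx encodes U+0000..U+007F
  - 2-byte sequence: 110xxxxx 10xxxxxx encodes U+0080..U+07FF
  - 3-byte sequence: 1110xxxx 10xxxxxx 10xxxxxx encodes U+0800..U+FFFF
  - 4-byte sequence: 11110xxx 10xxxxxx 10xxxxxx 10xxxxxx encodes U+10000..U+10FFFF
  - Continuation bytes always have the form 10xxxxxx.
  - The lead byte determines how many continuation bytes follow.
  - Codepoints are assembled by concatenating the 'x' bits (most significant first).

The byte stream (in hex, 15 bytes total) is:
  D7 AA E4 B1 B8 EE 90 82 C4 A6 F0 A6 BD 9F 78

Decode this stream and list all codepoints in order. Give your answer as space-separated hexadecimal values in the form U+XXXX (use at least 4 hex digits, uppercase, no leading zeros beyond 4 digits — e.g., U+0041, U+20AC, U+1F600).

Answer: U+05EA U+4C78 U+E402 U+0126 U+26F5F U+0078

Derivation:
Byte[0]=D7: 2-byte lead, need 1 cont bytes. acc=0x17
Byte[1]=AA: continuation. acc=(acc<<6)|0x2A=0x5EA
Completed: cp=U+05EA (starts at byte 0)
Byte[2]=E4: 3-byte lead, need 2 cont bytes. acc=0x4
Byte[3]=B1: continuation. acc=(acc<<6)|0x31=0x131
Byte[4]=B8: continuation. acc=(acc<<6)|0x38=0x4C78
Completed: cp=U+4C78 (starts at byte 2)
Byte[5]=EE: 3-byte lead, need 2 cont bytes. acc=0xE
Byte[6]=90: continuation. acc=(acc<<6)|0x10=0x390
Byte[7]=82: continuation. acc=(acc<<6)|0x02=0xE402
Completed: cp=U+E402 (starts at byte 5)
Byte[8]=C4: 2-byte lead, need 1 cont bytes. acc=0x4
Byte[9]=A6: continuation. acc=(acc<<6)|0x26=0x126
Completed: cp=U+0126 (starts at byte 8)
Byte[10]=F0: 4-byte lead, need 3 cont bytes. acc=0x0
Byte[11]=A6: continuation. acc=(acc<<6)|0x26=0x26
Byte[12]=BD: continuation. acc=(acc<<6)|0x3D=0x9BD
Byte[13]=9F: continuation. acc=(acc<<6)|0x1F=0x26F5F
Completed: cp=U+26F5F (starts at byte 10)
Byte[14]=78: 1-byte ASCII. cp=U+0078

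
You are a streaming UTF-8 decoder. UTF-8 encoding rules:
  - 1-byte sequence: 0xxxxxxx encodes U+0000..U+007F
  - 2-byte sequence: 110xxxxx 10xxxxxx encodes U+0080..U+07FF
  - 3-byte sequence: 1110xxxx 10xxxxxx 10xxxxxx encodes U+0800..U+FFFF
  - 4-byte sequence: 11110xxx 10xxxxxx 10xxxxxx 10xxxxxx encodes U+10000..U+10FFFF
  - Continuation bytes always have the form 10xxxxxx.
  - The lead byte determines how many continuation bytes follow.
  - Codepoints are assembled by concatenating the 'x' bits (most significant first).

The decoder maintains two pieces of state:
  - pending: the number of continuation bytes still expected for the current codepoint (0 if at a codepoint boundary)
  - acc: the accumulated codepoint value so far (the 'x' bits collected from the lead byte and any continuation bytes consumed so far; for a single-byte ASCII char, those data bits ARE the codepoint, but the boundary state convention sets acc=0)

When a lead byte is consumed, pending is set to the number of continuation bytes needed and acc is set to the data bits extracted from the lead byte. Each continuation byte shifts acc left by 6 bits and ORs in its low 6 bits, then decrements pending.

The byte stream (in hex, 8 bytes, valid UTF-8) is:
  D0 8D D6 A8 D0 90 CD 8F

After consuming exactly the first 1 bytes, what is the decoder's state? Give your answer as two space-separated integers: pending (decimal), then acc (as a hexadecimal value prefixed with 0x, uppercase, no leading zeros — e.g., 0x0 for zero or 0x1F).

Answer: 1 0x10

Derivation:
Byte[0]=D0: 2-byte lead. pending=1, acc=0x10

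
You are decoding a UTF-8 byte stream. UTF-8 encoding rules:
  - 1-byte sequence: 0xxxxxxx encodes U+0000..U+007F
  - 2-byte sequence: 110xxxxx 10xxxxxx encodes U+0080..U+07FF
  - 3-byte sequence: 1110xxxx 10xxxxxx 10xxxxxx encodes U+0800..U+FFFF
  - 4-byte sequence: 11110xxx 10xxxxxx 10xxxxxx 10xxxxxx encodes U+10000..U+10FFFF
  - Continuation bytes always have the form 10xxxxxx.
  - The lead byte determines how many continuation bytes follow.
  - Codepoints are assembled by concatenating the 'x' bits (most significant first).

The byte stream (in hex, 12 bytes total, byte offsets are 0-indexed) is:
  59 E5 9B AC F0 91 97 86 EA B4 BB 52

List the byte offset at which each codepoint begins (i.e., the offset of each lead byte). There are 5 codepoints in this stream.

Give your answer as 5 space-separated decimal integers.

Byte[0]=59: 1-byte ASCII. cp=U+0059
Byte[1]=E5: 3-byte lead, need 2 cont bytes. acc=0x5
Byte[2]=9B: continuation. acc=(acc<<6)|0x1B=0x15B
Byte[3]=AC: continuation. acc=(acc<<6)|0x2C=0x56EC
Completed: cp=U+56EC (starts at byte 1)
Byte[4]=F0: 4-byte lead, need 3 cont bytes. acc=0x0
Byte[5]=91: continuation. acc=(acc<<6)|0x11=0x11
Byte[6]=97: continuation. acc=(acc<<6)|0x17=0x457
Byte[7]=86: continuation. acc=(acc<<6)|0x06=0x115C6
Completed: cp=U+115C6 (starts at byte 4)
Byte[8]=EA: 3-byte lead, need 2 cont bytes. acc=0xA
Byte[9]=B4: continuation. acc=(acc<<6)|0x34=0x2B4
Byte[10]=BB: continuation. acc=(acc<<6)|0x3B=0xAD3B
Completed: cp=U+AD3B (starts at byte 8)
Byte[11]=52: 1-byte ASCII. cp=U+0052

Answer: 0 1 4 8 11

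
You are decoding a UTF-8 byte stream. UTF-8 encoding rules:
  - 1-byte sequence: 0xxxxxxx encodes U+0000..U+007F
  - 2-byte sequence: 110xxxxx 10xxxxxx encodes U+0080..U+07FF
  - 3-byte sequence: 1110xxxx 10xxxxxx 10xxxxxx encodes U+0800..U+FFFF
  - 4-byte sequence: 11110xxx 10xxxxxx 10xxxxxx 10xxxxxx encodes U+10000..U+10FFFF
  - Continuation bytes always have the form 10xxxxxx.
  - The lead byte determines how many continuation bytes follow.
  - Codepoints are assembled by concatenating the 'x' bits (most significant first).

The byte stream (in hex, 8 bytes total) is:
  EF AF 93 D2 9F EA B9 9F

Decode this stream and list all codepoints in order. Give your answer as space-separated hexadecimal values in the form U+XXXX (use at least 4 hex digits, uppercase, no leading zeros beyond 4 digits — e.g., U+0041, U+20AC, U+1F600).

Answer: U+FBD3 U+049F U+AE5F

Derivation:
Byte[0]=EF: 3-byte lead, need 2 cont bytes. acc=0xF
Byte[1]=AF: continuation. acc=(acc<<6)|0x2F=0x3EF
Byte[2]=93: continuation. acc=(acc<<6)|0x13=0xFBD3
Completed: cp=U+FBD3 (starts at byte 0)
Byte[3]=D2: 2-byte lead, need 1 cont bytes. acc=0x12
Byte[4]=9F: continuation. acc=(acc<<6)|0x1F=0x49F
Completed: cp=U+049F (starts at byte 3)
Byte[5]=EA: 3-byte lead, need 2 cont bytes. acc=0xA
Byte[6]=B9: continuation. acc=(acc<<6)|0x39=0x2B9
Byte[7]=9F: continuation. acc=(acc<<6)|0x1F=0xAE5F
Completed: cp=U+AE5F (starts at byte 5)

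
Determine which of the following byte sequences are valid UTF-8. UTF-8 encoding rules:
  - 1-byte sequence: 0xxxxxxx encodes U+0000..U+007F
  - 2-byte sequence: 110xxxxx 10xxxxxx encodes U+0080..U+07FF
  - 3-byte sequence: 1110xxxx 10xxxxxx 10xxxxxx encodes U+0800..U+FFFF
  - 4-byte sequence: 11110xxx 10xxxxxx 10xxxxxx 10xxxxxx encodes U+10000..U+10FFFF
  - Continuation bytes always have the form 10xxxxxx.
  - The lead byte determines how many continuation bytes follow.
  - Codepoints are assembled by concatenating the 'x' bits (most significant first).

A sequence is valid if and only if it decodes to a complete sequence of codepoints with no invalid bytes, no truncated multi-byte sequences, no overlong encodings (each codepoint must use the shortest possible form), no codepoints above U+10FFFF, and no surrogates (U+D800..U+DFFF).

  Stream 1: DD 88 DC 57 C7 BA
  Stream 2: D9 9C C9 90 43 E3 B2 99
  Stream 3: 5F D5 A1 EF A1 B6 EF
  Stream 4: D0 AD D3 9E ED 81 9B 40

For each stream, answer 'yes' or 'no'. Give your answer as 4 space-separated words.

Answer: no yes no yes

Derivation:
Stream 1: error at byte offset 3. INVALID
Stream 2: decodes cleanly. VALID
Stream 3: error at byte offset 7. INVALID
Stream 4: decodes cleanly. VALID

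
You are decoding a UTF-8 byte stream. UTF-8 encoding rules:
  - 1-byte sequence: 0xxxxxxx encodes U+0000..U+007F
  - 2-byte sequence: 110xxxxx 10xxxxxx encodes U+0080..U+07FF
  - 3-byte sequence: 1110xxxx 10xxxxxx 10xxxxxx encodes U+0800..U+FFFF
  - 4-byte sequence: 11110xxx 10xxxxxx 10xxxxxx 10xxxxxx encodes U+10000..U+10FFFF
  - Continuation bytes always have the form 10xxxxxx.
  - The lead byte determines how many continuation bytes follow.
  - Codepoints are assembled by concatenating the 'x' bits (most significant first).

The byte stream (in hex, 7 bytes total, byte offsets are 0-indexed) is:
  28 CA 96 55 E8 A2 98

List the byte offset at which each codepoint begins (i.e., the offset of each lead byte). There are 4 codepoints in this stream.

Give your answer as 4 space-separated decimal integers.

Answer: 0 1 3 4

Derivation:
Byte[0]=28: 1-byte ASCII. cp=U+0028
Byte[1]=CA: 2-byte lead, need 1 cont bytes. acc=0xA
Byte[2]=96: continuation. acc=(acc<<6)|0x16=0x296
Completed: cp=U+0296 (starts at byte 1)
Byte[3]=55: 1-byte ASCII. cp=U+0055
Byte[4]=E8: 3-byte lead, need 2 cont bytes. acc=0x8
Byte[5]=A2: continuation. acc=(acc<<6)|0x22=0x222
Byte[6]=98: continuation. acc=(acc<<6)|0x18=0x8898
Completed: cp=U+8898 (starts at byte 4)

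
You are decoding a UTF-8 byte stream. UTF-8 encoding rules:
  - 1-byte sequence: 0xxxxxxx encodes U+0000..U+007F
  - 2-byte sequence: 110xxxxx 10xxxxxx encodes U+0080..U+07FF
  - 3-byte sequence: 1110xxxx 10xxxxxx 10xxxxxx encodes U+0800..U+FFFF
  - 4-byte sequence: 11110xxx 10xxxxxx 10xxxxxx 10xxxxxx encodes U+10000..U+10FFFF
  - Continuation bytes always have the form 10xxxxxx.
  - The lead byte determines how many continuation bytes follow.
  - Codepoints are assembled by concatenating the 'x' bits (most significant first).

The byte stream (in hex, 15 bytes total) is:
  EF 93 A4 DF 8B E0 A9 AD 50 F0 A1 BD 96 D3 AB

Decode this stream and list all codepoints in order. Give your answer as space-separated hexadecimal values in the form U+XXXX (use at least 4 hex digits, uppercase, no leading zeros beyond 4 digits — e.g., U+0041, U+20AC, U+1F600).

Answer: U+F4E4 U+07CB U+0A6D U+0050 U+21F56 U+04EB

Derivation:
Byte[0]=EF: 3-byte lead, need 2 cont bytes. acc=0xF
Byte[1]=93: continuation. acc=(acc<<6)|0x13=0x3D3
Byte[2]=A4: continuation. acc=(acc<<6)|0x24=0xF4E4
Completed: cp=U+F4E4 (starts at byte 0)
Byte[3]=DF: 2-byte lead, need 1 cont bytes. acc=0x1F
Byte[4]=8B: continuation. acc=(acc<<6)|0x0B=0x7CB
Completed: cp=U+07CB (starts at byte 3)
Byte[5]=E0: 3-byte lead, need 2 cont bytes. acc=0x0
Byte[6]=A9: continuation. acc=(acc<<6)|0x29=0x29
Byte[7]=AD: continuation. acc=(acc<<6)|0x2D=0xA6D
Completed: cp=U+0A6D (starts at byte 5)
Byte[8]=50: 1-byte ASCII. cp=U+0050
Byte[9]=F0: 4-byte lead, need 3 cont bytes. acc=0x0
Byte[10]=A1: continuation. acc=(acc<<6)|0x21=0x21
Byte[11]=BD: continuation. acc=(acc<<6)|0x3D=0x87D
Byte[12]=96: continuation. acc=(acc<<6)|0x16=0x21F56
Completed: cp=U+21F56 (starts at byte 9)
Byte[13]=D3: 2-byte lead, need 1 cont bytes. acc=0x13
Byte[14]=AB: continuation. acc=(acc<<6)|0x2B=0x4EB
Completed: cp=U+04EB (starts at byte 13)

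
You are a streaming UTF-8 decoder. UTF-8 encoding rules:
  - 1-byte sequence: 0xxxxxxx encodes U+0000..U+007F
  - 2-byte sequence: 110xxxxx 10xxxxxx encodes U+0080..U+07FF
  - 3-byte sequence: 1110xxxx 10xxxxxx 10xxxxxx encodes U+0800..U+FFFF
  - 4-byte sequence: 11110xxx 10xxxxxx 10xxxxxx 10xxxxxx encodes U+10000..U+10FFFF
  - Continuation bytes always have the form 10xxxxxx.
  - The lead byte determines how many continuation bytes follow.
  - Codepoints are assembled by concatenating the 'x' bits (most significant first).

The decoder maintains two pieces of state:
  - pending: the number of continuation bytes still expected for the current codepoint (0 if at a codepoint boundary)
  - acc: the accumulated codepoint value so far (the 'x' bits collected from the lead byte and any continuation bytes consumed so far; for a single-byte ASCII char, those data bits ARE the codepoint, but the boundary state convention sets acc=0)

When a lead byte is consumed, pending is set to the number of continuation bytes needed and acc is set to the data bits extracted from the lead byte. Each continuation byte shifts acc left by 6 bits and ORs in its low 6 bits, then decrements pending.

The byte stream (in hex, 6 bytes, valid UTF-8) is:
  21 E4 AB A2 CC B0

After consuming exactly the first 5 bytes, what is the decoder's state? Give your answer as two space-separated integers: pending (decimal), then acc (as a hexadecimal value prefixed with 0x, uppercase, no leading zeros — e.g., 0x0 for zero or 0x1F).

Byte[0]=21: 1-byte. pending=0, acc=0x0
Byte[1]=E4: 3-byte lead. pending=2, acc=0x4
Byte[2]=AB: continuation. acc=(acc<<6)|0x2B=0x12B, pending=1
Byte[3]=A2: continuation. acc=(acc<<6)|0x22=0x4AE2, pending=0
Byte[4]=CC: 2-byte lead. pending=1, acc=0xC

Answer: 1 0xC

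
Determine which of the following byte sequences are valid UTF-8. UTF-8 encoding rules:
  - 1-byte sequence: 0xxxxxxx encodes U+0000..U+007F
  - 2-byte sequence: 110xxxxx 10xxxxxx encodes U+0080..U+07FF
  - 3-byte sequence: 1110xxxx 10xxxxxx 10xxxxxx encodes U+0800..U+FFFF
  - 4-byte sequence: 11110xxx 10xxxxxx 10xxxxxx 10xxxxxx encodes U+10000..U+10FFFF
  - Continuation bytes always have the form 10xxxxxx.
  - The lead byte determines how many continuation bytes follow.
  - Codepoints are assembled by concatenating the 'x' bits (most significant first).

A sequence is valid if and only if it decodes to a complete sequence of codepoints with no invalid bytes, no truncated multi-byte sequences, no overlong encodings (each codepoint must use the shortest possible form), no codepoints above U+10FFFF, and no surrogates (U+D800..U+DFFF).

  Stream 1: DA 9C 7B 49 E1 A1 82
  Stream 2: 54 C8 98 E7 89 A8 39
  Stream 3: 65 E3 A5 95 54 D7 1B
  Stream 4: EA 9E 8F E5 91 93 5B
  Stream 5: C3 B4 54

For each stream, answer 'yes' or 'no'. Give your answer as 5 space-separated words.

Answer: yes yes no yes yes

Derivation:
Stream 1: decodes cleanly. VALID
Stream 2: decodes cleanly. VALID
Stream 3: error at byte offset 6. INVALID
Stream 4: decodes cleanly. VALID
Stream 5: decodes cleanly. VALID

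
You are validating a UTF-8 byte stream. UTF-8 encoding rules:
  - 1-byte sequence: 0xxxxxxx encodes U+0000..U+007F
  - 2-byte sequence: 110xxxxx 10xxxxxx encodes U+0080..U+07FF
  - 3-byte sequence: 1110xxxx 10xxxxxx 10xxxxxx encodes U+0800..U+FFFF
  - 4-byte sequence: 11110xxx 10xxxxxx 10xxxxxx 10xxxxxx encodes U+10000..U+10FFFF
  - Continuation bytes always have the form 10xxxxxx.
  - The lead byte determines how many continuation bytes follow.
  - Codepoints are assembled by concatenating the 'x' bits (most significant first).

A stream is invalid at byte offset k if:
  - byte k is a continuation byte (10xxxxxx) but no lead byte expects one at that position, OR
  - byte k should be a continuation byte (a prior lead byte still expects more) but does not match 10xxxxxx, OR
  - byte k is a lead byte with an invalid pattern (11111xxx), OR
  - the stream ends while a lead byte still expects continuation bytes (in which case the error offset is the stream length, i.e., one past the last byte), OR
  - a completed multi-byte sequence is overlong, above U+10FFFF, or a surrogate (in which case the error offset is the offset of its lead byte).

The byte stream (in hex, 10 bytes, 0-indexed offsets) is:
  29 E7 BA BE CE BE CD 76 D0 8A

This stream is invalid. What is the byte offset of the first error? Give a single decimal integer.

Byte[0]=29: 1-byte ASCII. cp=U+0029
Byte[1]=E7: 3-byte lead, need 2 cont bytes. acc=0x7
Byte[2]=BA: continuation. acc=(acc<<6)|0x3A=0x1FA
Byte[3]=BE: continuation. acc=(acc<<6)|0x3E=0x7EBE
Completed: cp=U+7EBE (starts at byte 1)
Byte[4]=CE: 2-byte lead, need 1 cont bytes. acc=0xE
Byte[5]=BE: continuation. acc=(acc<<6)|0x3E=0x3BE
Completed: cp=U+03BE (starts at byte 4)
Byte[6]=CD: 2-byte lead, need 1 cont bytes. acc=0xD
Byte[7]=76: expected 10xxxxxx continuation. INVALID

Answer: 7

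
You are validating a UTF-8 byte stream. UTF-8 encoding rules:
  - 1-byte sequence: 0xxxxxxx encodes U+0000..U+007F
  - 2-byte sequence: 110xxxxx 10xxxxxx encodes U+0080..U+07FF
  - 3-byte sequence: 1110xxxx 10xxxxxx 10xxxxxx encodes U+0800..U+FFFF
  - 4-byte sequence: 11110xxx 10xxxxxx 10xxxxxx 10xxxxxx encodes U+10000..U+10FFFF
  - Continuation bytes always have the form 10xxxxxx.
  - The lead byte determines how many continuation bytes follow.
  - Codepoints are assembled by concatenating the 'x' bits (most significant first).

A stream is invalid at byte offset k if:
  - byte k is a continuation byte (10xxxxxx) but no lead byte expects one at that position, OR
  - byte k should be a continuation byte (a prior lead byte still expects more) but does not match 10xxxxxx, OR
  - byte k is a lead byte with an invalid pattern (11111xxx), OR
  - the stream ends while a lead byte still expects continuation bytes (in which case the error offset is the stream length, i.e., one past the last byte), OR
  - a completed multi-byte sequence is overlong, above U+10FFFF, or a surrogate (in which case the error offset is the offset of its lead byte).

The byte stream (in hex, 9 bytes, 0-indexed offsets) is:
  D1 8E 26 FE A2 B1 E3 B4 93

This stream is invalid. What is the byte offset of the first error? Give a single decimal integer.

Answer: 3

Derivation:
Byte[0]=D1: 2-byte lead, need 1 cont bytes. acc=0x11
Byte[1]=8E: continuation. acc=(acc<<6)|0x0E=0x44E
Completed: cp=U+044E (starts at byte 0)
Byte[2]=26: 1-byte ASCII. cp=U+0026
Byte[3]=FE: INVALID lead byte (not 0xxx/110x/1110/11110)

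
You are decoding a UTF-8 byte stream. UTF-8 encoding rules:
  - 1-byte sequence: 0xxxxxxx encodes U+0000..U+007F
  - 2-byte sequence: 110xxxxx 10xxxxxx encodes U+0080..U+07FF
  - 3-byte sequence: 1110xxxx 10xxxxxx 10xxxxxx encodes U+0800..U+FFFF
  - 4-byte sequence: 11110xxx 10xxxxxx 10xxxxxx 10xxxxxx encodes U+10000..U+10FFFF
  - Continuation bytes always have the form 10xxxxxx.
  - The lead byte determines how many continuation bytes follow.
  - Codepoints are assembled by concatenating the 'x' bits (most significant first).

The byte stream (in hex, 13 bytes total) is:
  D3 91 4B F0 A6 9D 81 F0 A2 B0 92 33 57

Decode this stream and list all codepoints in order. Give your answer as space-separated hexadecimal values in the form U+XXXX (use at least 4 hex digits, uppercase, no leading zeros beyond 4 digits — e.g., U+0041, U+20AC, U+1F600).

Answer: U+04D1 U+004B U+26741 U+22C12 U+0033 U+0057

Derivation:
Byte[0]=D3: 2-byte lead, need 1 cont bytes. acc=0x13
Byte[1]=91: continuation. acc=(acc<<6)|0x11=0x4D1
Completed: cp=U+04D1 (starts at byte 0)
Byte[2]=4B: 1-byte ASCII. cp=U+004B
Byte[3]=F0: 4-byte lead, need 3 cont bytes. acc=0x0
Byte[4]=A6: continuation. acc=(acc<<6)|0x26=0x26
Byte[5]=9D: continuation. acc=(acc<<6)|0x1D=0x99D
Byte[6]=81: continuation. acc=(acc<<6)|0x01=0x26741
Completed: cp=U+26741 (starts at byte 3)
Byte[7]=F0: 4-byte lead, need 3 cont bytes. acc=0x0
Byte[8]=A2: continuation. acc=(acc<<6)|0x22=0x22
Byte[9]=B0: continuation. acc=(acc<<6)|0x30=0x8B0
Byte[10]=92: continuation. acc=(acc<<6)|0x12=0x22C12
Completed: cp=U+22C12 (starts at byte 7)
Byte[11]=33: 1-byte ASCII. cp=U+0033
Byte[12]=57: 1-byte ASCII. cp=U+0057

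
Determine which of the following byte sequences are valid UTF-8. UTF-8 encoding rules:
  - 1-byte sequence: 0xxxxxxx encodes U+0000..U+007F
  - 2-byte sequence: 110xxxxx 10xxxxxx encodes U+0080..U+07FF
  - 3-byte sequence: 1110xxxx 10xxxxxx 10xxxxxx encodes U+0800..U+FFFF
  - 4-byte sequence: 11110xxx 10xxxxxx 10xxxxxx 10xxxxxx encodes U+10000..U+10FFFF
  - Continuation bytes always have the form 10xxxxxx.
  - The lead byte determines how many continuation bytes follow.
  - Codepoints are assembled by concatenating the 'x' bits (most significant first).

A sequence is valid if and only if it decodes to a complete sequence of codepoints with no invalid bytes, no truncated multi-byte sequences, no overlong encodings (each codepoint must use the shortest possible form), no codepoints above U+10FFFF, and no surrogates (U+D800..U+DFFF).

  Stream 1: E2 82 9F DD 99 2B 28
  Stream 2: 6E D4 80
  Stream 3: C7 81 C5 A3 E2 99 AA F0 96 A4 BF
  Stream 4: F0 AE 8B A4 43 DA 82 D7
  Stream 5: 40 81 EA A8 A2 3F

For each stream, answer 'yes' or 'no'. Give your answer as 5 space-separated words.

Answer: yes yes yes no no

Derivation:
Stream 1: decodes cleanly. VALID
Stream 2: decodes cleanly. VALID
Stream 3: decodes cleanly. VALID
Stream 4: error at byte offset 8. INVALID
Stream 5: error at byte offset 1. INVALID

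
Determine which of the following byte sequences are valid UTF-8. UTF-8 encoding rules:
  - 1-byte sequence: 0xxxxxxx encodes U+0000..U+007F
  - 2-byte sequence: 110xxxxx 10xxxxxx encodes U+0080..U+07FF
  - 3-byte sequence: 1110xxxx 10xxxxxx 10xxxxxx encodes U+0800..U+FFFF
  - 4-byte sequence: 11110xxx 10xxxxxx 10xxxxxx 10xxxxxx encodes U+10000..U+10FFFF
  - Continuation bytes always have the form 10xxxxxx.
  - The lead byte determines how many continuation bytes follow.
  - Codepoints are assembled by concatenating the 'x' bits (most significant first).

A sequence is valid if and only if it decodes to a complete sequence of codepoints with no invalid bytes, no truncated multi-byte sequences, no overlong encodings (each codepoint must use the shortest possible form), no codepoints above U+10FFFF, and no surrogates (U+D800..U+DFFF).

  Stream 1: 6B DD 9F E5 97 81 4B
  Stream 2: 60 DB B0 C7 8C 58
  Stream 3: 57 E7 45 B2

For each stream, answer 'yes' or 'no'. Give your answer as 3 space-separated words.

Stream 1: decodes cleanly. VALID
Stream 2: decodes cleanly. VALID
Stream 3: error at byte offset 2. INVALID

Answer: yes yes no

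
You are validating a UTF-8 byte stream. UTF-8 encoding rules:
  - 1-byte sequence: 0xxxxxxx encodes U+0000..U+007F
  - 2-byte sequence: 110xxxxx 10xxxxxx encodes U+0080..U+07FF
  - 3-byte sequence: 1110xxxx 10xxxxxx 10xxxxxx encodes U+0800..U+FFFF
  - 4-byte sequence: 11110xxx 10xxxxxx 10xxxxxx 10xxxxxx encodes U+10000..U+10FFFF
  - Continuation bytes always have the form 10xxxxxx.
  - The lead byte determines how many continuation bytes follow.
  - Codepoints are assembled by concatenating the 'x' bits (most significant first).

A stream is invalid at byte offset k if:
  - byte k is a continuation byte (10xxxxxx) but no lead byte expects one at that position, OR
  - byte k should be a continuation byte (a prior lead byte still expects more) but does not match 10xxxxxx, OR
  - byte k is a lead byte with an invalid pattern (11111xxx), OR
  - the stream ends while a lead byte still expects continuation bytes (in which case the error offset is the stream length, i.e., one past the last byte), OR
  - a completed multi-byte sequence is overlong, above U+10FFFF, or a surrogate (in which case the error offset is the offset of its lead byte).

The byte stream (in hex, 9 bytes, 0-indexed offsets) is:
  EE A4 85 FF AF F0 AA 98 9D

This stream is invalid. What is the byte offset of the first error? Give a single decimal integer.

Answer: 3

Derivation:
Byte[0]=EE: 3-byte lead, need 2 cont bytes. acc=0xE
Byte[1]=A4: continuation. acc=(acc<<6)|0x24=0x3A4
Byte[2]=85: continuation. acc=(acc<<6)|0x05=0xE905
Completed: cp=U+E905 (starts at byte 0)
Byte[3]=FF: INVALID lead byte (not 0xxx/110x/1110/11110)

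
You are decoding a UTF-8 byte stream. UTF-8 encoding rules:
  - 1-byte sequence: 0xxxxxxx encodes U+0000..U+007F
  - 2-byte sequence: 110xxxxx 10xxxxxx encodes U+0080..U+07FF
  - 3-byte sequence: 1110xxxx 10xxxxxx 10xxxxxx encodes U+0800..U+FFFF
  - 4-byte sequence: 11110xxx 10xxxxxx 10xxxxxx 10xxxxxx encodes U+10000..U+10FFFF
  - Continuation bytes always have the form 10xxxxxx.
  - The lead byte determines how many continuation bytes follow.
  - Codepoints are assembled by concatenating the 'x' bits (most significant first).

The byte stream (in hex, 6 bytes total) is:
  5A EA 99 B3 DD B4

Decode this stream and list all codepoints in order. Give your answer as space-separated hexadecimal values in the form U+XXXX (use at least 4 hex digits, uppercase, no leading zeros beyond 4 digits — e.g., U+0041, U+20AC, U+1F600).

Byte[0]=5A: 1-byte ASCII. cp=U+005A
Byte[1]=EA: 3-byte lead, need 2 cont bytes. acc=0xA
Byte[2]=99: continuation. acc=(acc<<6)|0x19=0x299
Byte[3]=B3: continuation. acc=(acc<<6)|0x33=0xA673
Completed: cp=U+A673 (starts at byte 1)
Byte[4]=DD: 2-byte lead, need 1 cont bytes. acc=0x1D
Byte[5]=B4: continuation. acc=(acc<<6)|0x34=0x774
Completed: cp=U+0774 (starts at byte 4)

Answer: U+005A U+A673 U+0774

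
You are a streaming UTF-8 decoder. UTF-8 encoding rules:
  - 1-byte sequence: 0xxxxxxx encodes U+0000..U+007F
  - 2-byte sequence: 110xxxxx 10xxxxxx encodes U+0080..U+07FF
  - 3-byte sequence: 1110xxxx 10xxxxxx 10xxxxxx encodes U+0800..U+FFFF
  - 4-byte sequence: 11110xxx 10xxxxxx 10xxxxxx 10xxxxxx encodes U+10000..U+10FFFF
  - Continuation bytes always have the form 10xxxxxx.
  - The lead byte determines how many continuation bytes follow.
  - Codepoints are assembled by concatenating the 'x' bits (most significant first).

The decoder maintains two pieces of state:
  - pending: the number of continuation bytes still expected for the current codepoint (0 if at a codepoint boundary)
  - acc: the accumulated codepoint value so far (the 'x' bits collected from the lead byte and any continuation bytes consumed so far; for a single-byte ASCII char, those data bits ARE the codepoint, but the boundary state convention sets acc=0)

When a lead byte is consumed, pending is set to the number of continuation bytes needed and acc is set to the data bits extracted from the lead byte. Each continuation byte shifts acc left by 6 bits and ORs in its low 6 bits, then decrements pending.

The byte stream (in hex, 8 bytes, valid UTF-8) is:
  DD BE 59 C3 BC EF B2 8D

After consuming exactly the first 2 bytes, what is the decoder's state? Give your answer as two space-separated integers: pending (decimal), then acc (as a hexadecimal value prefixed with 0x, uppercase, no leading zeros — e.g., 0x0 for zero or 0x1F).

Byte[0]=DD: 2-byte lead. pending=1, acc=0x1D
Byte[1]=BE: continuation. acc=(acc<<6)|0x3E=0x77E, pending=0

Answer: 0 0x77E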